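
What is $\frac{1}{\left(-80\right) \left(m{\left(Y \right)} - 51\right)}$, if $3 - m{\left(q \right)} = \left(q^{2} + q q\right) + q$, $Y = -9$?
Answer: $\frac{1}{16080} \approx 6.2189 \cdot 10^{-5}$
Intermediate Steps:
$m{\left(q \right)} = 3 - q - 2 q^{2}$ ($m{\left(q \right)} = 3 - \left(\left(q^{2} + q q\right) + q\right) = 3 - \left(\left(q^{2} + q^{2}\right) + q\right) = 3 - \left(2 q^{2} + q\right) = 3 - \left(q + 2 q^{2}\right) = 3 - q - 2 q^{2}$)
$\frac{1}{\left(-80\right) \left(m{\left(Y \right)} - 51\right)} = \frac{1}{\left(-80\right) \left(\left(3 - -9 - 2 \left(-9\right)^{2}\right) - 51\right)} = \frac{1}{\left(-80\right) \left(\left(3 + 9 - 162\right) - 51\right)} = \frac{1}{\left(-80\right) \left(-150 - 51\right)} = \frac{1}{\left(-80\right) \left(-201\right)} = \frac{1}{16080}$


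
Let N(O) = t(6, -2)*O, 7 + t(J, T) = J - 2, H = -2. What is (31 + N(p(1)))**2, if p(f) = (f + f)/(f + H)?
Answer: 1369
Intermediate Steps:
t(J, T) = -9 + J (t(J, T) = -7 + (J - 2) = -7 + (-2 + J) = -9 + J)
p(f) = 2*f/(-2 + f) (p(f) = (f + f)/(f - 2) = (2*f)/(-2 + f) = 2*f/(-2 + f))
N(O) = -3*O (N(O) = (-9 + 6)*O = -3*O)
(31 + N(p(1)))**2 = (31 - 6/(-2 + 1))**2 = (31 - 6/(-1))**2 = (31 - 6*(-1))**2 = (31 - 3*(-2))**2 = (31 + 6)**2 = 37**2 = 1369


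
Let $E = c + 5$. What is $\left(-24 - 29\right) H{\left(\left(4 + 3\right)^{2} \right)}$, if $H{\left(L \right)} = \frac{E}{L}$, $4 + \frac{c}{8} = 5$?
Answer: $- \frac{689}{49} \approx -14.061$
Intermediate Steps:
$c = 8$ ($c = -32 + 8 \cdot 5 = -32 + 40 = 8$)
$E = 13$ ($E = 8 + 5 = 13$)
$H{\left(L \right)} = \frac{13}{L}$
$\left(-24 - 29\right) H{\left(\left(4 + 3\right)^{2} \right)} = \left(-24 - 29\right) \frac{13}{\left(4 + 3\right)^{2}} = - 53 \frac{13}{7^{2}} = - 53 \cdot \frac{13}{49} = - 53 \cdot 13 \cdot \frac{1}{49} = \left(-53\right) \frac{13}{49} = - \frac{689}{49}$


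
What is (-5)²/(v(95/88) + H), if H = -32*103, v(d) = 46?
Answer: -1/130 ≈ -0.0076923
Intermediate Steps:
H = -3296
(-5)²/(v(95/88) + H) = (-5)²/(46 - 3296) = 25/(-3250) = -1/3250*25 = -1/130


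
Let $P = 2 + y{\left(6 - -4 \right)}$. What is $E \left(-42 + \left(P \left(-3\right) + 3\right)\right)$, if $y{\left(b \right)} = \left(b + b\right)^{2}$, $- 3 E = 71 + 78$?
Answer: $61835$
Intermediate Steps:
$E = - \frac{149}{3}$ ($E = - \frac{71 + 78}{3} = \left(- \frac{1}{3}\right) 149 = - \frac{149}{3} \approx -49.667$)
$y{\left(b \right)} = 4 b^{2}$ ($y{\left(b \right)} = \left(2 b\right)^{2} = 4 b^{2}$)
$P = 402$ ($P = 2 + 4 \left(6 - -4\right)^{2} = 2 + 4 \left(6 + 4\right)^{2} = 2 + 4 \cdot 10^{2} = 2 + 4 \cdot 100 = 2 + 400 = 402$)
$E \left(-42 + \left(P \left(-3\right) + 3\right)\right) = - \frac{149 \left(-42 + \left(402 \left(-3\right) + 3\right)\right)}{3} = - \frac{149 \left(-42 + \left(-1206 + 3\right)\right)}{3} = - \frac{149 \left(-42 - 1203\right)}{3} = \left(- \frac{149}{3}\right) \left(-1245\right) = 61835$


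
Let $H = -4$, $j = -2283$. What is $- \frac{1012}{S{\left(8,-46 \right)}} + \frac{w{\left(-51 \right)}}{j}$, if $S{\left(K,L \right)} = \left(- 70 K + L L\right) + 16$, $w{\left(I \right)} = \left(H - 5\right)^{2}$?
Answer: $- \frac{203144}{299073} \approx -0.67925$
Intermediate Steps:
$w{\left(I \right)} = 81$ ($w{\left(I \right)} = \left(-4 - 5\right)^{2} = \left(-9\right)^{2} = 81$)
$S{\left(K,L \right)} = 16 + L^{2} - 70 K$ ($S{\left(K,L \right)} = \left(- 70 K + L^{2}\right) + 16 = \left(L^{2} - 70 K\right) + 16 = 16 + L^{2} - 70 K$)
$- \frac{1012}{S{\left(8,-46 \right)}} + \frac{w{\left(-51 \right)}}{j} = - \frac{1012}{16 + \left(-46\right)^{2} - 560} + \frac{81}{-2283} = - \frac{1012}{16 + 2116 - 560} + 81 \left(- \frac{1}{2283}\right) = - \frac{1012}{1572} - \frac{27}{761} = \left(-1012\right) \frac{1}{1572} - \frac{27}{761} = - \frac{253}{393} - \frac{27}{761} = - \frac{203144}{299073}$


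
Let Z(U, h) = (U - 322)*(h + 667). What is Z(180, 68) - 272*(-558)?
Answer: 47406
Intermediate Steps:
Z(U, h) = (-322 + U)*(667 + h)
Z(180, 68) - 272*(-558) = (-214774 - 322*68 + 667*180 + 180*68) - 272*(-558) = (-214774 - 21896 + 120060 + 12240) - 1*(-151776) = -104370 + 151776 = 47406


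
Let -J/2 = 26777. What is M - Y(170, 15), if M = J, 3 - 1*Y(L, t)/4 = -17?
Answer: -53634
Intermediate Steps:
J = -53554 (J = -2*26777 = -53554)
Y(L, t) = 80 (Y(L, t) = 12 - 4*(-17) = 12 + 68 = 80)
M = -53554
M - Y(170, 15) = -53554 - 1*80 = -53554 - 80 = -53634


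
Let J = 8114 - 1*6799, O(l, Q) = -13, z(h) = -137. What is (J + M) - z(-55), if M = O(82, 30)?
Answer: 1439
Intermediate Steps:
J = 1315 (J = 8114 - 6799 = 1315)
M = -13
(J + M) - z(-55) = (1315 - 13) - 1*(-137) = 1302 + 137 = 1439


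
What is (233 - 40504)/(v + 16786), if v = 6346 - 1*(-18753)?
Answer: -40271/41885 ≈ -0.96147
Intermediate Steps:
v = 25099 (v = 6346 + 18753 = 25099)
(233 - 40504)/(v + 16786) = (233 - 40504)/(25099 + 16786) = -40271/41885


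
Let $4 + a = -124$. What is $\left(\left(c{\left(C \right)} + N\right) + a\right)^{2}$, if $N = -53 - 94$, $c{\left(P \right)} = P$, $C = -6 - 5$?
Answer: $81796$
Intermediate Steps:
$C = -11$
$a = -128$ ($a = -4 - 124 = -128$)
$N = -147$
$\left(\left(c{\left(C \right)} + N\right) + a\right)^{2} = \left(\left(-11 - 147\right) - 128\right)^{2} = \left(-158 - 128\right)^{2} = \left(-286\right)^{2} = 81796$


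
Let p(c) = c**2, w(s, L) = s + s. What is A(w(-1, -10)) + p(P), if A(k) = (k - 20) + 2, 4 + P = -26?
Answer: 880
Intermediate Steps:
P = -30 (P = -4 - 26 = -30)
w(s, L) = 2*s
A(k) = -18 + k (A(k) = (-20 + k) + 2 = -18 + k)
A(w(-1, -10)) + p(P) = (-18 + 2*(-1)) + (-30)**2 = (-18 - 2) + 900 = -20 + 900 = 880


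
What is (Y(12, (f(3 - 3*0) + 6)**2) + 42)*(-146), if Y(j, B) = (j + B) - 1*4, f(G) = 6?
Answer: -28324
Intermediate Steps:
Y(j, B) = -4 + B + j (Y(j, B) = (B + j) - 4 = -4 + B + j)
(Y(12, (f(3 - 3*0) + 6)**2) + 42)*(-146) = ((-4 + (6 + 6)**2 + 12) + 42)*(-146) = ((-4 + 12**2 + 12) + 42)*(-146) = ((-4 + 144 + 12) + 42)*(-146) = (152 + 42)*(-146) = 194*(-146) = -28324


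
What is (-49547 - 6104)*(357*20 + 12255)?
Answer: -1079351145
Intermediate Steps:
(-49547 - 6104)*(357*20 + 12255) = -55651*(7140 + 12255) = -55651*19395 = -1079351145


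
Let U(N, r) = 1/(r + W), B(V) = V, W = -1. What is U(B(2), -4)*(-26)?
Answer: 26/5 ≈ 5.2000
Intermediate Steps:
U(N, r) = 1/(-1 + r) (U(N, r) = 1/(r - 1) = 1/(-1 + r))
U(B(2), -4)*(-26) = -26/(-1 - 4) = -26/(-5) = -⅕*(-26) = 26/5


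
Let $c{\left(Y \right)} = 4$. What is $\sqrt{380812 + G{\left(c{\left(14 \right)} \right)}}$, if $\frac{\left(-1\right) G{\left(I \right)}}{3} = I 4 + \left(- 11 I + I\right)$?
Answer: $2 \sqrt{95221} \approx 617.16$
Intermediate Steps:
$G{\left(I \right)} = 18 I$ ($G{\left(I \right)} = - 3 \left(I 4 + \left(- 11 I + I\right)\right) = - 3 \left(4 I - 10 I\right) = - 3 \left(- 6 I\right) = 18 I$)
$\sqrt{380812 + G{\left(c{\left(14 \right)} \right)}} = \sqrt{380812 + 18 \cdot 4} = \sqrt{380812 + 72} = \sqrt{380884} = 2 \sqrt{95221}$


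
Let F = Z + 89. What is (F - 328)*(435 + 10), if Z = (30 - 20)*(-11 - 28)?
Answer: -279905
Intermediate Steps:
Z = -390 (Z = 10*(-39) = -390)
F = -301 (F = -390 + 89 = -301)
(F - 328)*(435 + 10) = (-301 - 328)*(435 + 10) = -629*445 = -279905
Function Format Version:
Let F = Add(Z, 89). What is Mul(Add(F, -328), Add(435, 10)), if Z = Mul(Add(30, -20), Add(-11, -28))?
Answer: -279905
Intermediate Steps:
Z = -390 (Z = Mul(10, -39) = -390)
F = -301 (F = Add(-390, 89) = -301)
Mul(Add(F, -328), Add(435, 10)) = Mul(Add(-301, -328), Add(435, 10)) = Mul(-629, 445) = -279905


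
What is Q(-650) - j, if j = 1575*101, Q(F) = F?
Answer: -159725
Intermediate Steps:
j = 159075
Q(-650) - j = -650 - 1*159075 = -650 - 159075 = -159725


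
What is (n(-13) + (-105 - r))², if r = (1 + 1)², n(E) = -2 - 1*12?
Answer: 15129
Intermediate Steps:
n(E) = -14 (n(E) = -2 - 12 = -14)
r = 4 (r = 2² = 4)
(n(-13) + (-105 - r))² = (-14 + (-105 - 1*4))² = (-14 + (-105 - 4))² = (-14 - 109)² = (-123)² = 15129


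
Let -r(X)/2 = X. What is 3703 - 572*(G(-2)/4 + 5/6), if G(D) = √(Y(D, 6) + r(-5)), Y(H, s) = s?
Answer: 7963/3 ≈ 2654.3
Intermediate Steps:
r(X) = -2*X
G(D) = 4 (G(D) = √(6 - 2*(-5)) = √(6 + 10) = √16 = 4)
3703 - 572*(G(-2)/4 + 5/6) = 3703 - 572*(4/4 + 5/6) = 3703 - 572*(4*(¼) + 5*(⅙)) = 3703 - 572*(1 + ⅚) = 3703 - 572*11/6 = 3703 - 3146/3 = 7963/3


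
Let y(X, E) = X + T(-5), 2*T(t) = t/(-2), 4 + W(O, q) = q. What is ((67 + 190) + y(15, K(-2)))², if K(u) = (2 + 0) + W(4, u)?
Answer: 1194649/16 ≈ 74666.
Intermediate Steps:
W(O, q) = -4 + q
T(t) = -t/4 (T(t) = (t/(-2))/2 = (t*(-½))/2 = (-t/2)/2 = -t/4)
K(u) = -2 + u (K(u) = (2 + 0) + (-4 + u) = 2 + (-4 + u) = -2 + u)
y(X, E) = 5/4 + X (y(X, E) = X - ¼*(-5) = X + 5/4 = 5/4 + X)
((67 + 190) + y(15, K(-2)))² = ((67 + 190) + (5/4 + 15))² = (257 + 65/4)² = (1093/4)² = 1194649/16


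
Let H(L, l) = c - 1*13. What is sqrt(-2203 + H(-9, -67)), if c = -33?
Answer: I*sqrt(2249) ≈ 47.424*I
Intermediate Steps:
H(L, l) = -46 (H(L, l) = -33 - 1*13 = -33 - 13 = -46)
sqrt(-2203 + H(-9, -67)) = sqrt(-2203 - 46) = sqrt(-2249) = I*sqrt(2249)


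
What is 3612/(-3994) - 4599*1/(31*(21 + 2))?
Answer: -10471881/1423861 ≈ -7.3546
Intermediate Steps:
3612/(-3994) - 4599*1/(31*(21 + 2)) = 3612*(-1/3994) - 4599/(31*23) = -1806/1997 - 4599/713 = -10471881/1423861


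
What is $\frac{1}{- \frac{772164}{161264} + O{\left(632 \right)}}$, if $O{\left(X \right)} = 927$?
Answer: $\frac{40316}{37179891} \approx 0.0010844$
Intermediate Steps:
$\frac{1}{- \frac{772164}{161264} + O{\left(632 \right)}} = \frac{1}{- \frac{772164}{161264} + 927} = \frac{1}{\left(-772164\right) \frac{1}{161264} + 927} = \frac{1}{- \frac{193041}{40316} + 927} = \frac{1}{\frac{37179891}{40316}} = \frac{40316}{37179891}$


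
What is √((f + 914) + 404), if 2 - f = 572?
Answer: 2*√187 ≈ 27.350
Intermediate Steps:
f = -570 (f = 2 - 1*572 = 2 - 572 = -570)
√((f + 914) + 404) = √((-570 + 914) + 404) = √(344 + 404) = √748 = 2*√187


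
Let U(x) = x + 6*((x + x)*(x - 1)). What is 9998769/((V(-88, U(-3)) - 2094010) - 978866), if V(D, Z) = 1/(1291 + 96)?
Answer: -13868292603/4262079011 ≈ -3.2539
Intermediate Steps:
U(x) = x + 12*x*(-1 + x) (U(x) = x + 6*((2*x)*(-1 + x)) = x + 6*(2*x*(-1 + x)) = x + 12*x*(-1 + x))
V(D, Z) = 1/1387
9998769/((V(-88, U(-3)) - 2094010) - 978866) = 9998769/((1/1387 - 2094010) - 978866) = 9998769/(-2904391869/1387 - 978866) = 9998769/(-4262079011/1387) = 9998769*(-1387/4262079011) = -13868292603/4262079011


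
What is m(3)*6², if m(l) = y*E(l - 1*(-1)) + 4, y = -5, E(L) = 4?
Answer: -576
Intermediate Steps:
m(l) = -16 (m(l) = -5*4 + 4 = -20 + 4 = -16)
m(3)*6² = -16*6² = -16*36 = -576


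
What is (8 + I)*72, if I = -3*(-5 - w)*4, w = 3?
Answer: 7488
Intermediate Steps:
I = 96 (I = -3*(-5 - 1*3)*4 = -3*(-5 - 3)*4 = -3*(-8)*4 = 24*4 = 96)
(8 + I)*72 = (8 + 96)*72 = 104*72 = 7488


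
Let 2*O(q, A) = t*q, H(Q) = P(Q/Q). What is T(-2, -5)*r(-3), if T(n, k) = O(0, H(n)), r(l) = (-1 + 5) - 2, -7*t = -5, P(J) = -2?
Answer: 0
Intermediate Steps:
H(Q) = -2
t = 5/7 (t = -⅐*(-5) = 5/7 ≈ 0.71429)
O(q, A) = 5*q/14 (O(q, A) = (5*q/7)/2 = 5*q/14)
r(l) = 2 (r(l) = 4 - 2 = 2)
T(n, k) = 0 (T(n, k) = (5/14)*0 = 0)
T(-2, -5)*r(-3) = 0*2 = 0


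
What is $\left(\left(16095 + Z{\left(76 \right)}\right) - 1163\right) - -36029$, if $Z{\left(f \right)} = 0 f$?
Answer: $50961$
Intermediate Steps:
$Z{\left(f \right)} = 0$
$\left(\left(16095 + Z{\left(76 \right)}\right) - 1163\right) - -36029 = \left(\left(16095 + 0\right) - 1163\right) - -36029 = \left(16095 - 1163\right) + 36029 = 14932 + 36029 = 50961$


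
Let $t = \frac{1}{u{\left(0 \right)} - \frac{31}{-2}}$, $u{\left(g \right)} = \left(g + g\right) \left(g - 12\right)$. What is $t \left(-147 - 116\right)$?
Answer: $- \frac{526}{31} \approx -16.968$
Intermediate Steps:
$u{\left(g \right)} = 2 g \left(-12 + g\right)$
$t = \frac{2}{31}$ ($t = \frac{1}{2 \cdot 0 \left(-12 + 0\right) - \frac{31}{-2}} = \frac{1}{2 \cdot 0 \left(-12\right) - - \frac{31}{2}} = \frac{1}{0 + \frac{31}{2}} = \frac{1}{\frac{31}{2}} = \frac{2}{31} \approx 0.064516$)
$t \left(-147 - 116\right) = \frac{2 \left(-147 - 116\right)}{31} = \frac{2}{31} \left(-263\right) = - \frac{526}{31}$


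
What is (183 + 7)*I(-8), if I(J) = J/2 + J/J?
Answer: -570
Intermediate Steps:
I(J) = 1 + J/2 (I(J) = J*(½) + 1 = J/2 + 1 = 1 + J/2)
(183 + 7)*I(-8) = (183 + 7)*(1 + (½)*(-8)) = 190*(1 - 4) = 190*(-3) = -570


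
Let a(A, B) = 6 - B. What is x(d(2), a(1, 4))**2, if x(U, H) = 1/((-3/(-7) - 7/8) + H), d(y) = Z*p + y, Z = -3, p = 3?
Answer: 3136/7569 ≈ 0.41432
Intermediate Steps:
d(y) = -9 + y (d(y) = -3*3 + y = -9 + y)
x(U, H) = 1/(-25/56 + H) (x(U, H) = 1/((-3*(-1/7) - 7*1/8) + H) = 1/((3/7 - 7/8) + H) = 1/(-25/56 + H))
x(d(2), a(1, 4))**2 = (56/(-25 + 56*(6 - 1*4)))**2 = (56/(-25 + 56*(6 - 4)))**2 = (56/(-25 + 56*2))**2 = (56/(-25 + 112))**2 = (56/87)**2 = 3136/7569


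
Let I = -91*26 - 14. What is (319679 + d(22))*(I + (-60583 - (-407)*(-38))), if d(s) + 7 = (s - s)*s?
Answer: -25071555288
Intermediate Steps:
d(s) = -7 (d(s) = -7 + (s - s)*s = -7 + 0*s = -7 + 0 = -7)
I = -2380 (I = -2366 - 14 = -2380)
(319679 + d(22))*(I + (-60583 - (-407)*(-38))) = (319679 - 7)*(-2380 + (-60583 - (-407)*(-38))) = 319672*(-2380 + (-60583 - 1*15466)) = 319672*(-2380 + (-60583 - 15466)) = 319672*(-2380 - 76049) = 319672*(-78429) = -25071555288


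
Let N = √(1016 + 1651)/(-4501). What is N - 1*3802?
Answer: -3802 - √2667/4501 ≈ -3802.0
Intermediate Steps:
N = -√2667/4501 (N = √2667*(-1/4501) = -√2667/4501 ≈ -0.011474)
N - 1*3802 = -√2667/4501 - 1*3802 = -√2667/4501 - 3802 = -3802 - √2667/4501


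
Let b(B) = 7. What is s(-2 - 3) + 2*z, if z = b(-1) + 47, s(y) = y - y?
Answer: 108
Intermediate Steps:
s(y) = 0
z = 54 (z = 7 + 47 = 54)
s(-2 - 3) + 2*z = 0 + 2*54 = 0 + 108 = 108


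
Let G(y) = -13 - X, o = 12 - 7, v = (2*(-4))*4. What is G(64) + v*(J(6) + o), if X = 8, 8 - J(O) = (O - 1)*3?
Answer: 43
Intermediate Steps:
J(O) = 11 - 3*O (J(O) = 8 - (O - 1)*3 = 8 - (-1 + O)*3 = 8 - (-3 + 3*O) = 8 + (3 - 3*O) = 11 - 3*O)
v = -32 (v = -8*4 = -32)
o = 5
G(y) = -21 (G(y) = -13 - 1*8 = -13 - 8 = -21)
G(64) + v*(J(6) + o) = -21 - 32*((11 - 3*6) + 5) = -21 - 32*((11 - 18) + 5) = -21 - 32*(-7 + 5) = -21 - 32*(-2) = -21 + 64 = 43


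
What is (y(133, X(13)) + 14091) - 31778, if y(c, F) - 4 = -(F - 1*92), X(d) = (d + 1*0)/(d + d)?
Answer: -35183/2 ≈ -17592.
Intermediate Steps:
X(d) = ½ (X(d) = (d + 0)/((2*d)) = d*(1/(2*d)) = ½)
y(c, F) = 96 - F (y(c, F) = 4 - (F - 1*92) = 4 - (F - 92) = 4 - (-92 + F) = 4 + (92 - F) = 96 - F)
(y(133, X(13)) + 14091) - 31778 = ((96 - 1*½) + 14091) - 31778 = ((96 - ½) + 14091) - 31778 = (191/2 + 14091) - 31778 = 28373/2 - 31778 = -35183/2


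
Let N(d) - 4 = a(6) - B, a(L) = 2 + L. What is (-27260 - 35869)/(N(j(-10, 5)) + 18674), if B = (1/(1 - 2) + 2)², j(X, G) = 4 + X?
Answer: -63129/18685 ≈ -3.3786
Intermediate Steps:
B = 1 (B = (1/(-1) + 2)² = (-1 + 2)² = 1² = 1)
N(d) = 11 (N(d) = 4 + ((2 + 6) - 1*1) = 4 + (8 - 1) = 4 + 7 = 11)
(-27260 - 35869)/(N(j(-10, 5)) + 18674) = (-27260 - 35869)/(11 + 18674) = -63129/18685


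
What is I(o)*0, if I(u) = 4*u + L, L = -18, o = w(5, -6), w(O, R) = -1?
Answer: 0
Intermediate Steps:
o = -1
I(u) = -18 + 4*u (I(u) = 4*u - 18 = -18 + 4*u)
I(o)*0 = (-18 + 4*(-1))*0 = (-18 - 4)*0 = -22*0 = 0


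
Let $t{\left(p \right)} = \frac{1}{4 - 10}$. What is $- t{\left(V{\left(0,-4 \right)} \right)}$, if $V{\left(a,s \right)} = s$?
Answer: $\frac{1}{6} \approx 0.16667$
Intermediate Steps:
$t{\left(p \right)} = - \frac{1}{6}$ ($t{\left(p \right)} = \frac{1}{-6} = - \frac{1}{6}$)
$- t{\left(V{\left(0,-4 \right)} \right)} = \left(-1\right) \left(- \frac{1}{6}\right) = \frac{1}{6}$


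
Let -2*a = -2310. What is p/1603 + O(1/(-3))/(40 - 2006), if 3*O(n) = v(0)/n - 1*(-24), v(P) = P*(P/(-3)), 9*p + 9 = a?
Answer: 356270/4727247 ≈ 0.075365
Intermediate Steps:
a = 1155 (a = -½*(-2310) = 1155)
p = 382/3 (p = -1 + (⅑)*1155 = -1 + 385/3 = 382/3 ≈ 127.33)
v(P) = -P²/3 (v(P) = P*(P*(-⅓)) = P*(-P/3) = -P²/3)
O(n) = 8 (O(n) = ((-⅓*0²)/n - 1*(-24))/3 = ((-⅓*0)/n + 24)/3 = (0/n + 24)/3 = (0 + 24)/3 = (⅓)*24 = 8)
p/1603 + O(1/(-3))/(40 - 2006) = (382/3)/1603 + 8/(40 - 2006) = (382/3)*(1/1603) + 8/(-1966) = 382/4809 + 8*(-1/1966) = 382/4809 - 4/983 = 356270/4727247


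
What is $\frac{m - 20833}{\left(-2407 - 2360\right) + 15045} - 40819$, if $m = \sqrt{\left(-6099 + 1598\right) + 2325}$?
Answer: $- \frac{419558515}{10278} + \frac{4 i \sqrt{34}}{5139} \approx -40821.0 + 0.0045386 i$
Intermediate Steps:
$m = 8 i \sqrt{34}$ ($m = \sqrt{-4501 + 2325} = \sqrt{-2176} = 8 i \sqrt{34} \approx 46.648 i$)
$\frac{m - 20833}{\left(-2407 - 2360\right) + 15045} - 40819 = \frac{8 i \sqrt{34} - 20833}{\left(-2407 - 2360\right) + 15045} - 40819 = \frac{-20833 + 8 i \sqrt{34}}{-4767 + 15045} - 40819 = \frac{-20833 + 8 i \sqrt{34}}{10278} - 40819 = \left(-20833 + 8 i \sqrt{34}\right) \frac{1}{10278} - 40819 = \left(- \frac{20833}{10278} + \frac{4 i \sqrt{34}}{5139}\right) - 40819 = - \frac{419558515}{10278} + \frac{4 i \sqrt{34}}{5139}$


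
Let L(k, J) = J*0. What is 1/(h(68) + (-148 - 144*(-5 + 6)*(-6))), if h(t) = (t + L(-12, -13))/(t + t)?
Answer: 2/1433 ≈ 0.0013957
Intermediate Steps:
L(k, J) = 0
h(t) = ½ (h(t) = (t + 0)/(t + t) = t/((2*t)) = t*(1/(2*t)) = ½)
1/(h(68) + (-148 - 144*(-5 + 6)*(-6))) = 1/(½ + (-148 - 144*(-5 + 6)*(-6))) = 1/(½ + (-148 - 144*(-6))) = 1/(½ + (-148 + 864)) = 1/(½ + 716) = 1/(1433/2) = 2/1433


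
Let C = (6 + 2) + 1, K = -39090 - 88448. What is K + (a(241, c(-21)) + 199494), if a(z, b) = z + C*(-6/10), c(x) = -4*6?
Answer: 360958/5 ≈ 72192.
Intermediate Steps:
c(x) = -24
K = -127538
C = 9 (C = 8 + 1 = 9)
a(z, b) = -27/5 + z (a(z, b) = z + 9*(-6/10) = z + 9*(-6*⅒) = z + 9*(-⅗) = z - 27/5 = -27/5 + z)
K + (a(241, c(-21)) + 199494) = -127538 + ((-27/5 + 241) + 199494) = -127538 + (1178/5 + 199494) = -127538 + 998648/5 = 360958/5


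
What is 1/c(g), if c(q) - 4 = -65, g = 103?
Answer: -1/61 ≈ -0.016393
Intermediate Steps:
c(q) = -61 (c(q) = 4 - 65 = -61)
1/c(g) = 1/(-61) = -1/61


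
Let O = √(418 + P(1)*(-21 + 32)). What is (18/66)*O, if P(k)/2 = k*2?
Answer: 3*√462/11 ≈ 5.8621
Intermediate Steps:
P(k) = 4*k (P(k) = 2*(k*2) = 2*(2*k) = 4*k)
O = √462 (O = √(418 + (4*1)*(-21 + 32)) = √(418 + 4*11) = √(418 + 44) = √462 ≈ 21.494)
(18/66)*O = (18/66)*√462 = (18*(1/66))*√462 = 3*√462/11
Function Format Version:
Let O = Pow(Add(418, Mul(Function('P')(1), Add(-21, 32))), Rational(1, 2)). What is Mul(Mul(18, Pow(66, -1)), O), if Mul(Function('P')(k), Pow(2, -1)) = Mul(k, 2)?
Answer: Mul(Rational(3, 11), Pow(462, Rational(1, 2))) ≈ 5.8621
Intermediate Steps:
Function('P')(k) = Mul(4, k) (Function('P')(k) = Mul(2, Mul(k, 2)) = Mul(2, Mul(2, k)) = Mul(4, k))
O = Pow(462, Rational(1, 2)) (O = Pow(Add(418, Mul(Mul(4, 1), Add(-21, 32))), Rational(1, 2)) = Pow(Add(418, Mul(4, 11)), Rational(1, 2)) = Pow(Add(418, 44), Rational(1, 2)) = Pow(462, Rational(1, 2)) ≈ 21.494)
Mul(Mul(18, Pow(66, -1)), O) = Mul(Mul(18, Pow(66, -1)), Pow(462, Rational(1, 2))) = Mul(Mul(18, Rational(1, 66)), Pow(462, Rational(1, 2))) = Mul(Rational(3, 11), Pow(462, Rational(1, 2)))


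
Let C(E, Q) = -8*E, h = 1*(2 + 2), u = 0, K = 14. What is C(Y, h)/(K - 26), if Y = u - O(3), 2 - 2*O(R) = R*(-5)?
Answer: -17/3 ≈ -5.6667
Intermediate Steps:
h = 4 (h = 1*4 = 4)
O(R) = 1 + 5*R/2 (O(R) = 1 - R*(-5)/2 = 1 - (-5)*R/2 = 1 + 5*R/2)
Y = -17/2 (Y = 0 - (1 + (5/2)*3) = 0 - (1 + 15/2) = 0 - 1*17/2 = 0 - 17/2 = -17/2 ≈ -8.5000)
C(Y, h)/(K - 26) = (-8*(-17/2))/(14 - 26) = 68/(-12) = -1/12*68 = -17/3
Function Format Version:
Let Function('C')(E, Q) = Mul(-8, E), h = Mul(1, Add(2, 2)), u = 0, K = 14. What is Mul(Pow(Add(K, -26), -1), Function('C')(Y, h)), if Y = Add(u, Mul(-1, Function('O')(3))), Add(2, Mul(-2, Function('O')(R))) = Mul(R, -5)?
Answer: Rational(-17, 3) ≈ -5.6667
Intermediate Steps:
h = 4 (h = Mul(1, 4) = 4)
Function('O')(R) = Add(1, Mul(Rational(5, 2), R)) (Function('O')(R) = Add(1, Mul(Rational(-1, 2), Mul(R, -5))) = Add(1, Mul(Rational(-1, 2), Mul(-5, R))) = Add(1, Mul(Rational(5, 2), R)))
Y = Rational(-17, 2) (Y = Add(0, Mul(-1, Add(1, Mul(Rational(5, 2), 3)))) = Add(0, Mul(-1, Add(1, Rational(15, 2)))) = Add(0, Mul(-1, Rational(17, 2))) = Add(0, Rational(-17, 2)) = Rational(-17, 2) ≈ -8.5000)
Mul(Pow(Add(K, -26), -1), Function('C')(Y, h)) = Mul(Pow(Add(14, -26), -1), Mul(-8, Rational(-17, 2))) = Mul(Pow(-12, -1), 68) = Mul(Rational(-1, 12), 68) = Rational(-17, 3)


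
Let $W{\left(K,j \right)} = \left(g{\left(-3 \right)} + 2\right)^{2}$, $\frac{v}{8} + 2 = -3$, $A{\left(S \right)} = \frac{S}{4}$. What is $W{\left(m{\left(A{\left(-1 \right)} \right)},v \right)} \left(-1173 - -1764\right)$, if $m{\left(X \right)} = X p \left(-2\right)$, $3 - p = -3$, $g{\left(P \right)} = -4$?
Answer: $2364$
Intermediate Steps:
$p = 6$ ($p = 3 - -3 = 3 + 3 = 6$)
$A{\left(S \right)} = \frac{S}{4}$ ($A{\left(S \right)} = S \frac{1}{4} = \frac{S}{4}$)
$m{\left(X \right)} = - 12 X$ ($m{\left(X \right)} = X 6 \left(-2\right) = 6 X \left(-2\right) = - 12 X$)
$v = -40$ ($v = -16 + 8 \left(-3\right) = -16 - 24 = -40$)
$W{\left(K,j \right)} = 4$ ($W{\left(K,j \right)} = \left(-4 + 2\right)^{2} = \left(-2\right)^{2} = 4$)
$W{\left(m{\left(A{\left(-1 \right)} \right)},v \right)} \left(-1173 - -1764\right) = 4 \left(-1173 - -1764\right) = 4 \left(-1173 + 1764\right) = 4 \cdot 591 = 2364$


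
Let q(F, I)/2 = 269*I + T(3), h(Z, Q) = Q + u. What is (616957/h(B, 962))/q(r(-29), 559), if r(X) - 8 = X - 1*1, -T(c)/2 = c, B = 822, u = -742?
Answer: 56087/6014600 ≈ 0.0093251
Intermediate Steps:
T(c) = -2*c
r(X) = 7 + X (r(X) = 8 + (X - 1*1) = 8 + (X - 1) = 8 + (-1 + X) = 7 + X)
h(Z, Q) = -742 + Q (h(Z, Q) = Q - 742 = -742 + Q)
q(F, I) = -12 + 538*I (q(F, I) = 2*(269*I - 2*3) = 2*(269*I - 6) = 2*(-6 + 269*I) = -12 + 538*I)
(616957/h(B, 962))/q(r(-29), 559) = (616957/(-742 + 962))/(-12 + 538*559) = (616957/220)/(-12 + 300742) = (616957*(1/220))/300730 = (56087/20)*(1/300730) = 56087/6014600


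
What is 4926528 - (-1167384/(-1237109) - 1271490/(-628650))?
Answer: 11610305312539063/2356692645 ≈ 4.9265e+6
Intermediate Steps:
4926528 - (-1167384/(-1237109) - 1271490/(-628650)) = 4926528 - (-1167384*(-1/1237109) - 1271490*(-1/628650)) = 4926528 - (1167384/1237109 + 3853/1905) = 4926528 - 1*6990447497/2356692645 = 4926528 - 6990447497/2356692645 = 11610305312539063/2356692645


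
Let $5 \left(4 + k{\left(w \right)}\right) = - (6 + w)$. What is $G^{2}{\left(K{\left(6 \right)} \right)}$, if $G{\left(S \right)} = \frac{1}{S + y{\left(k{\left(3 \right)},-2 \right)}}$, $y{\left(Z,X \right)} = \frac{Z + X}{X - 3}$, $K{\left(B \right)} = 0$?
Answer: $\frac{625}{1521} \approx 0.41091$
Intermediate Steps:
$k{\left(w \right)} = - \frac{26}{5} - \frac{w}{5}$ ($k{\left(w \right)} = -4 + \frac{\left(-1\right) \left(6 + w\right)}{5} = -4 + \frac{-6 - w}{5} = -4 - \left(\frac{6}{5} + \frac{w}{5}\right) = - \frac{26}{5} - \frac{w}{5}$)
$y{\left(Z,X \right)} = \frac{X + Z}{-3 + X}$
$G{\left(S \right)} = \frac{1}{\frac{39}{25} + S}$ ($G{\left(S \right)} = \frac{1}{S + \frac{-2 - \frac{29}{5}}{-3 - 2}} = \frac{1}{S + \frac{-2 - \frac{29}{5}}{-5}} = \frac{1}{S - \frac{-2 - \frac{29}{5}}{5}} = \frac{1}{S - - \frac{39}{25}} = \frac{1}{S + \frac{39}{25}} = \frac{1}{\frac{39}{25} + S}$)
$G^{2}{\left(K{\left(6 \right)} \right)} = \left(\frac{25}{39 + 25 \cdot 0}\right)^{2} = \left(\frac{25}{39 + 0}\right)^{2} = \left(\frac{25}{39}\right)^{2} = \frac{625}{1521}$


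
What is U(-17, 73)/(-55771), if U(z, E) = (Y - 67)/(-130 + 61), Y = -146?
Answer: -71/1282733 ≈ -5.5351e-5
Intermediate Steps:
U(z, E) = 71/23 (U(z, E) = (-146 - 67)/(-130 + 61) = -213/(-69) = -213*(-1/69) = 71/23)
U(-17, 73)/(-55771) = (71/23)/(-55771) = (71/23)*(-1/55771) = -71/1282733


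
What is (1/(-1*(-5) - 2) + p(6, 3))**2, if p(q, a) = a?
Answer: 100/9 ≈ 11.111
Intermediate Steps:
(1/(-1*(-5) - 2) + p(6, 3))**2 = (1/(-1*(-5) - 2) + 3)**2 = (1/(5 - 2) + 3)**2 = (1/3 + 3)**2 = (10/3)**2 = 100/9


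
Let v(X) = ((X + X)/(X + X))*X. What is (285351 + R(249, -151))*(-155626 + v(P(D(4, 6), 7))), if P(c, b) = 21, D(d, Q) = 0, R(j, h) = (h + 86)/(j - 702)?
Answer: -20114135301140/453 ≈ -4.4402e+10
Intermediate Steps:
R(j, h) = (86 + h)/(-702 + j)
v(X) = X (v(X) = ((2*X)/((2*X)))*X = ((2*X)*(1/(2*X)))*X = 1*X = X)
(285351 + R(249, -151))*(-155626 + v(P(D(4, 6), 7))) = (285351 + (86 - 151)/(-702 + 249))*(-155626 + 21) = (285351 - 65/(-453))*(-155605) = (285351 - 1/453*(-65))*(-155605) = (285351 + 65/453)*(-155605) = (129264068/453)*(-155605) = -20114135301140/453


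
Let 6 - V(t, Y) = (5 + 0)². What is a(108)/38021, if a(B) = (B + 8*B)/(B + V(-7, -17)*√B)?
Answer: -972/9619313 - 1026*√3/9619313 ≈ -0.00028579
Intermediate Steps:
V(t, Y) = -19 (V(t, Y) = 6 - (5 + 0)² = 6 - 1*5² = 6 - 1*25 = 6 - 25 = -19)
a(B) = 9*B/(B - 19*√B) (a(B) = (B + 8*B)/(B - 19*√B) = (9*B)/(B - 19*√B) = 9*B/(B - 19*√B))
a(108)/38021 = (9*108/(108 - 114*√3))/38021 = (9*108/(108 - 114*√3))*(1/38021) = (972/(108 - 114*√3))*(1/38021) = 972/(38021*(108 - 114*√3))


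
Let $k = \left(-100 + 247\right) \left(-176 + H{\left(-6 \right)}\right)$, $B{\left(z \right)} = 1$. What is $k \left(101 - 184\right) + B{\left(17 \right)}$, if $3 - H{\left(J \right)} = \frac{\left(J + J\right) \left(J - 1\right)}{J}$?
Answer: $1939960$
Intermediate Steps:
$H{\left(J \right)} = 5 - 2 J$ ($H{\left(J \right)} = 3 - \frac{\left(J + J\right) \left(J - 1\right)}{J} = 3 - \frac{2 J \left(-1 + J\right)}{J} = 3 - \left(-2 + 2 J\right) = 5 - 2 J$)
$k = -23373$ ($k = \left(-100 + 247\right) \left(-176 + \left(5 - -12\right)\right) = 147 \left(-176 + \left(5 + 12\right)\right) = 147 \left(-176 + 17\right) = 147 \left(-159\right) = -23373$)
$k \left(101 - 184\right) + B{\left(17 \right)} = - 23373 \left(101 - 184\right) + 1 = \left(-23373\right) \left(-83\right) + 1 = 1939959 + 1 = 1939960$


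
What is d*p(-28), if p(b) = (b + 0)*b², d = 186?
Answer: -4083072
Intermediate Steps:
p(b) = b³ (p(b) = b*b² = b³)
d*p(-28) = 186*(-28)³ = 186*(-21952) = -4083072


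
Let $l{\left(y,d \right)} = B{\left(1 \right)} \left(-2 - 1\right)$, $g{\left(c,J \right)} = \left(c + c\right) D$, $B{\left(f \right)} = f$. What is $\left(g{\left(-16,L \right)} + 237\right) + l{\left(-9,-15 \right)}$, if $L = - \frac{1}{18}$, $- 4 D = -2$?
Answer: $218$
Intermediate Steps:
$D = \frac{1}{2}$ ($D = \left(- \frac{1}{4}\right) \left(-2\right) = \frac{1}{2} \approx 0.5$)
$L = - \frac{1}{18}$ ($L = \left(-1\right) \frac{1}{18} = - \frac{1}{18} \approx -0.055556$)
$g{\left(c,J \right)} = c$ ($g{\left(c,J \right)} = \left(c + c\right) \frac{1}{2} = 2 c \frac{1}{2} = c$)
$l{\left(y,d \right)} = -3$ ($l{\left(y,d \right)} = 1 \left(-2 - 1\right) = 1 \left(-3\right) = -3$)
$\left(g{\left(-16,L \right)} + 237\right) + l{\left(-9,-15 \right)} = \left(-16 + 237\right) - 3 = 221 - 3 = 218$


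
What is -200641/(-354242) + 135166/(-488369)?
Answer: 7157910051/24714401614 ≈ 0.28963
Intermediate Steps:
-200641/(-354242) + 135166/(-488369) = -200641*(-1/354242) + 135166*(-1/488369) = 28663/50606 - 135166/488369 = 7157910051/24714401614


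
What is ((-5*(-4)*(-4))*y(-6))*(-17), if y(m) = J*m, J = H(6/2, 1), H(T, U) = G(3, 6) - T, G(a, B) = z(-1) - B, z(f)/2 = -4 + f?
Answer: 155040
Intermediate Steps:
z(f) = -8 + 2*f (z(f) = 2*(-4 + f) = -8 + 2*f)
G(a, B) = -10 - B (G(a, B) = (-8 + 2*(-1)) - B = (-8 - 2) - B = -10 - B)
H(T, U) = -16 - T (H(T, U) = (-10 - 1*6) - T = (-10 - 6) - T = -16 - T)
J = -19 (J = -16 - 6/2 = -16 - 1*3 = -16 - 3 = -19)
y(m) = -19*m
((-5*(-4)*(-4))*y(-6))*(-17) = ((-5*(-4)*(-4))*(-19*(-6)))*(-17) = ((20*(-4))*114)*(-17) = -80*114*(-17) = -9120*(-17) = 155040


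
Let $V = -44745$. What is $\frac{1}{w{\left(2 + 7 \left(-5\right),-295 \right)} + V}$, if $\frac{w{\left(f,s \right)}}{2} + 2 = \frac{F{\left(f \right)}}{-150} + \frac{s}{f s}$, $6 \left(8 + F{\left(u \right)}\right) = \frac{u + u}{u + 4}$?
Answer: $- \frac{7975}{356872948} \approx -2.2347 \cdot 10^{-5}$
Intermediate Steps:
$F{\left(u \right)} = -8 + \frac{u}{3 \left(4 + u\right)}$ ($F{\left(u \right)} = -8 + \frac{\left(u + u\right) \frac{1}{u + 4}}{6} = -8 + \frac{2 u \frac{1}{4 + u}}{6} = -8 + \frac{u}{3 \left(4 + u\right)}$)
$w{\left(f,s \right)} = -4 + \frac{2}{f} - \frac{-96 - 23 f}{225 \left(4 + f\right)}$ ($w{\left(f,s \right)} = -4 + 2 \left(\frac{\frac{1}{3} \frac{1}{4 + f} \left(-96 - 23 f\right)}{-150} + \frac{s}{f s}\right) = -4 + 2 \left(\frac{-96 - 23 f}{3 \left(4 + f\right)} \left(- \frac{1}{150}\right) + s \frac{1}{f s}\right) = -4 + 2 \left(- \frac{-96 - 23 f}{450 \left(4 + f\right)} + \frac{1}{f}\right) = -4 + 2 \left(\frac{1}{f} - \frac{-96 - 23 f}{450 \left(4 + f\right)}\right) = -4 - \left(- \frac{2}{f} + \frac{-96 - 23 f}{225 \left(4 + f\right)}\right) = -4 + \frac{2}{f} - \frac{-96 - 23 f}{225 \left(4 + f\right)}$)
$\frac{1}{w{\left(2 + 7 \left(-5\right),-295 \right)} + V} = \frac{1}{\frac{1800 - 3054 \left(2 + 7 \left(-5\right)\right) - 877 \left(2 + 7 \left(-5\right)\right)^{2}}{225 \left(2 + 7 \left(-5\right)\right) \left(4 + \left(2 + 7 \left(-5\right)\right)\right)} - 44745} = \frac{1}{\frac{1800 - 3054 \left(2 - 35\right) - 877 \left(2 - 35\right)^{2}}{225 \left(2 - 35\right) \left(4 + \left(2 - 35\right)\right)} - 44745} = \frac{1}{\frac{1800 - -100782 - 877 \left(-33\right)^{2}}{225 \left(-33\right) \left(4 - 33\right)} - 44745} = \frac{1}{\frac{1}{225} \left(- \frac{1}{33}\right) \frac{1}{-29} \left(1800 + 100782 - 955053\right) - 44745} = \frac{1}{\frac{1}{225} \left(- \frac{1}{33}\right) \left(- \frac{1}{29}\right) \left(1800 + 100782 - 955053\right) - 44745} = \frac{1}{\frac{1}{225} \left(- \frac{1}{33}\right) \left(- \frac{1}{29}\right) \left(-852471\right) - 44745} = \frac{1}{- \frac{31573}{7975} - 44745} = \frac{1}{- \frac{356872948}{7975}} = - \frac{7975}{356872948}$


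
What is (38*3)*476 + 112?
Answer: 54376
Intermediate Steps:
(38*3)*476 + 112 = 114*476 + 112 = 54264 + 112 = 54376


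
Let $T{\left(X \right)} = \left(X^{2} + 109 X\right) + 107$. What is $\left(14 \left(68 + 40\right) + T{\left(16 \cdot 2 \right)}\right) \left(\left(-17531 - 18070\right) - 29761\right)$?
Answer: $-400734422$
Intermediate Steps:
$T{\left(X \right)} = 107 + X^{2} + 109 X$
$\left(14 \left(68 + 40\right) + T{\left(16 \cdot 2 \right)}\right) \left(\left(-17531 - 18070\right) - 29761\right) = \left(14 \left(68 + 40\right) + \left(107 + \left(16 \cdot 2\right)^{2} + 109 \cdot 16 \cdot 2\right)\right) \left(\left(-17531 - 18070\right) - 29761\right) = \left(14 \cdot 108 + \left(107 + 32^{2} + 109 \cdot 32\right)\right) \left(\left(-17531 - 18070\right) - 29761\right) = \left(1512 + \left(107 + 1024 + 3488\right)\right) \left(-35601 - 29761\right) = \left(1512 + 4619\right) \left(-65362\right) = 6131 \left(-65362\right) = -400734422$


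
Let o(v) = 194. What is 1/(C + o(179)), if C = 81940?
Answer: 1/82134 ≈ 1.2175e-5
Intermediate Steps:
1/(C + o(179)) = 1/(81940 + 194) = 1/82134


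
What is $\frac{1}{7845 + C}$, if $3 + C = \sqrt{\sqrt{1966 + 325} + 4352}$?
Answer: $\frac{1}{7842 + \sqrt{4352 + \sqrt{2291}}} \approx 0.00012645$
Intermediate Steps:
$C = -3 + \sqrt{4352 + \sqrt{2291}}$ ($C = -3 + \sqrt{\sqrt{1966 + 325} + 4352} = -3 + \sqrt{\sqrt{2291} + 4352} = -3 + \sqrt{4352 + \sqrt{2291}} \approx 63.331$)
$\frac{1}{7845 + C} = \frac{1}{7845 - \left(3 - \sqrt{4352 + \sqrt{2291}}\right)} = \frac{1}{7842 + \sqrt{4352 + \sqrt{2291}}}$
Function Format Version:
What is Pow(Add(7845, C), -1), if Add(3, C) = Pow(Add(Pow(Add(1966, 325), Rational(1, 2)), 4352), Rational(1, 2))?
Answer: Pow(Add(7842, Pow(Add(4352, Pow(2291, Rational(1, 2))), Rational(1, 2))), -1) ≈ 0.00012645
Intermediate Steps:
C = Add(-3, Pow(Add(4352, Pow(2291, Rational(1, 2))), Rational(1, 2))) (C = Add(-3, Pow(Add(Pow(Add(1966, 325), Rational(1, 2)), 4352), Rational(1, 2))) = Add(-3, Pow(Add(Pow(2291, Rational(1, 2)), 4352), Rational(1, 2))) = Add(-3, Pow(Add(4352, Pow(2291, Rational(1, 2))), Rational(1, 2))) ≈ 63.331)
Pow(Add(7845, C), -1) = Pow(Add(7845, Add(-3, Pow(Add(4352, Pow(2291, Rational(1, 2))), Rational(1, 2)))), -1) = Pow(Add(7842, Pow(Add(4352, Pow(2291, Rational(1, 2))), Rational(1, 2))), -1)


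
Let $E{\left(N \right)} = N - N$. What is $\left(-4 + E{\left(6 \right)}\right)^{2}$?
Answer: $16$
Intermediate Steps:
$E{\left(N \right)} = 0$
$\left(-4 + E{\left(6 \right)}\right)^{2} = \left(-4 + 0\right)^{2} = \left(-4\right)^{2} = 16$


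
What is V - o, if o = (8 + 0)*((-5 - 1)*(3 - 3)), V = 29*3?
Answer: 87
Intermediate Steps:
V = 87
o = 0 (o = 8*(-6*0) = 8*0 = 0)
V - o = 87 - 1*0 = 87 + 0 = 87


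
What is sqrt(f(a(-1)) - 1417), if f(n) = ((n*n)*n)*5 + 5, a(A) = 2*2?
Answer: 2*I*sqrt(273) ≈ 33.045*I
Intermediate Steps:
a(A) = 4
f(n) = 5 + 5*n**3 (f(n) = (n**2*n)*5 + 5 = n**3*5 + 5 = 5*n**3 + 5 = 5 + 5*n**3)
sqrt(f(a(-1)) - 1417) = sqrt((5 + 5*4**3) - 1417) = sqrt((5 + 5*64) - 1417) = sqrt((5 + 320) - 1417) = sqrt(325 - 1417) = sqrt(-1092) = 2*I*sqrt(273)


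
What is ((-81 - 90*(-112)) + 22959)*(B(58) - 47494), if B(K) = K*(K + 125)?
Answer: -1215491040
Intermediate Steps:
B(K) = K*(125 + K)
((-81 - 90*(-112)) + 22959)*(B(58) - 47494) = ((-81 - 90*(-112)) + 22959)*(58*(125 + 58) - 47494) = ((-81 + 10080) + 22959)*(58*183 - 47494) = (9999 + 22959)*(10614 - 47494) = 32958*(-36880) = -1215491040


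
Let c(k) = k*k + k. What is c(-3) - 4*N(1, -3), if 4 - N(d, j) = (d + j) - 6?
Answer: -42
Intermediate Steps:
N(d, j) = 10 - d - j (N(d, j) = 4 - ((d + j) - 6) = 4 - (-6 + d + j) = 4 + (6 - d - j) = 10 - d - j)
c(k) = k + k² (c(k) = k² + k = k + k²)
c(-3) - 4*N(1, -3) = -3*(1 - 3) - 4*(10 - 1*1 - 1*(-3)) = -3*(-2) - 4*(10 - 1 + 3) = 6 - 4*12 = 6 - 48 = -42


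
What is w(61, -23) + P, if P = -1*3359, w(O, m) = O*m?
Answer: -4762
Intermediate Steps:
P = -3359
w(61, -23) + P = 61*(-23) - 3359 = -1403 - 3359 = -4762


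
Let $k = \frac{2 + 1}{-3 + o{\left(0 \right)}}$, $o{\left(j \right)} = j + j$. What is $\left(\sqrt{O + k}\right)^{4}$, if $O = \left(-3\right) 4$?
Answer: $169$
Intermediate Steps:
$o{\left(j \right)} = 2 j$
$k = -1$ ($k = \frac{2 + 1}{-3 + 2 \cdot 0} = \frac{3}{-3 + 0} = \frac{3}{-3} = 3 \left(- \frac{1}{3}\right) = -1$)
$O = -12$
$\left(\sqrt{O + k}\right)^{4} = \left(\sqrt{-12 - 1}\right)^{4} = \left(\sqrt{-13}\right)^{4} = \left(i \sqrt{13}\right)^{4} = 169$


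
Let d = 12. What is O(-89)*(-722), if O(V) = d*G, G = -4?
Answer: 34656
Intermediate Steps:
O(V) = -48 (O(V) = 12*(-4) = -48)
O(-89)*(-722) = -48*(-722) = 34656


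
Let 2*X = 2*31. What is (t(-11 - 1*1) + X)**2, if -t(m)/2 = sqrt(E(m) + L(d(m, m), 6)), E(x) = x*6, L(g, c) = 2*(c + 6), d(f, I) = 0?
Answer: 769 - 496*I*sqrt(3) ≈ 769.0 - 859.1*I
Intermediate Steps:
X = 31 (X = (2*31)/2 = (1/2)*62 = 31)
L(g, c) = 12 + 2*c (L(g, c) = 2*(6 + c) = 12 + 2*c)
E(x) = 6*x
t(m) = -2*sqrt(24 + 6*m) (t(m) = -2*sqrt(6*m + (12 + 2*6)) = -2*sqrt(6*m + (12 + 12)) = -2*sqrt(6*m + 24) = -2*sqrt(24 + 6*m))
(t(-11 - 1*1) + X)**2 = (-2*sqrt(24 + 6*(-11 - 1*1)) + 31)**2 = (-2*sqrt(24 + 6*(-11 - 1)) + 31)**2 = (-2*sqrt(24 + 6*(-12)) + 31)**2 = (-2*sqrt(24 - 72) + 31)**2 = (-8*I*sqrt(3) + 31)**2 = (31 - 8*I*sqrt(3))**2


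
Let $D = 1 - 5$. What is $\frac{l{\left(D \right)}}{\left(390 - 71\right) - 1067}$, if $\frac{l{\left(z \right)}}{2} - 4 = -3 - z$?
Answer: $- \frac{5}{374} \approx -0.013369$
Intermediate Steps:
$D = -4$ ($D = 1 - 5 = -4$)
$l{\left(z \right)} = 2 - 2 z$ ($l{\left(z \right)} = 8 + 2 \left(-3 - z\right) = 8 - \left(6 + 2 z\right) = 2 - 2 z$)
$\frac{l{\left(D \right)}}{\left(390 - 71\right) - 1067} = \frac{2 - -8}{\left(390 - 71\right) - 1067} = \frac{2 + 8}{\left(390 - 71\right) - 1067} = \frac{1}{319 - 1067} \cdot 10 = \frac{1}{-748} \cdot 10 = \left(- \frac{1}{748}\right) 10 = - \frac{5}{374}$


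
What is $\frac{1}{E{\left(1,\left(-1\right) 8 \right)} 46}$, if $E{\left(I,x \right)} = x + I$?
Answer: $- \frac{1}{322} \approx -0.0031056$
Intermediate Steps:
$E{\left(I,x \right)} = I + x$
$\frac{1}{E{\left(1,\left(-1\right) 8 \right)} 46} = \frac{1}{\left(1 - 8\right) 46} = \frac{1}{\left(-7\right) 46} = \frac{1}{-322} = - \frac{1}{322}$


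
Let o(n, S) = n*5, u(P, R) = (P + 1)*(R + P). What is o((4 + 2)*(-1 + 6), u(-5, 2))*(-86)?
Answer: -12900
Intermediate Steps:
u(P, R) = (1 + P)*(P + R)
o(n, S) = 5*n
o((4 + 2)*(-1 + 6), u(-5, 2))*(-86) = (5*((4 + 2)*(-1 + 6)))*(-86) = (5*(6*5))*(-86) = (5*30)*(-86) = 150*(-86) = -12900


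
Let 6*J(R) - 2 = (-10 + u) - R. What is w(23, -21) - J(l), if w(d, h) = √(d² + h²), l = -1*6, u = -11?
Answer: 13/6 + √970 ≈ 33.311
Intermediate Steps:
l = -6
J(R) = -19/6 - R/6 (J(R) = ⅓ + ((-10 - 11) - R)/6 = ⅓ + (-21 - R)/6 = ⅓ + (-7/2 - R/6) = -19/6 - R/6)
w(23, -21) - J(l) = √(23² + (-21)²) - (-19/6 - ⅙*(-6)) = √(529 + 441) - (-19/6 + 1) = √970 - 1*(-13/6) = √970 + 13/6 = 13/6 + √970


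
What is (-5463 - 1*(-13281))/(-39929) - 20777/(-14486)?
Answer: 716353285/578411494 ≈ 1.2385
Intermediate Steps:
(-5463 - 1*(-13281))/(-39929) - 20777/(-14486) = (-5463 + 13281)*(-1/39929) - 20777*(-1/14486) = 7818*(-1/39929) + 20777/14486 = -7818/39929 + 20777/14486 = 716353285/578411494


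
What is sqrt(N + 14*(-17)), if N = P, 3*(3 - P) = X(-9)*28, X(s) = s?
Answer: I*sqrt(151) ≈ 12.288*I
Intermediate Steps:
P = 87 (P = 3 - (-3)*28 = 3 - 1/3*(-252) = 3 + 84 = 87)
N = 87
sqrt(N + 14*(-17)) = sqrt(87 + 14*(-17)) = sqrt(87 - 238) = sqrt(-151) = I*sqrt(151)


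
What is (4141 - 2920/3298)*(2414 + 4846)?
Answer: 49564375740/1649 ≈ 3.0057e+7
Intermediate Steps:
(4141 - 2920/3298)*(2414 + 4846) = (4141 - 2920*1/3298)*7260 = (4141 - 1460/1649)*7260 = (6827049/1649)*7260 = 49564375740/1649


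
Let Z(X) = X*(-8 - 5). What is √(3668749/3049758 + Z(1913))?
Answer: I*√25699552615779486/1016586 ≈ 157.7*I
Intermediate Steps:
Z(X) = -13*X (Z(X) = X*(-13) = -13*X)
√(3668749/3049758 + Z(1913)) = √(3668749/3049758 - 13*1913) = √(3668749*(1/3049758) - 24869) = √(3668749/3049758 - 24869) = √(-75840762953/3049758) = I*√25699552615779486/1016586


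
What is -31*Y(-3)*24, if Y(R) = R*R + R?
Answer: -4464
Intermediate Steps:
Y(R) = R + R² (Y(R) = R² + R = R + R²)
-31*Y(-3)*24 = -(-93)*(1 - 3)*24 = -(-93)*(-2)*24 = -31*6*24 = -186*24 = -4464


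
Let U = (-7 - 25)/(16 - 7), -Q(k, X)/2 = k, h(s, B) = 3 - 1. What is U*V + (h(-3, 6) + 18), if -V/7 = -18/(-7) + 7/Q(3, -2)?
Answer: 1484/27 ≈ 54.963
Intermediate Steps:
h(s, B) = 2
Q(k, X) = -2*k
V = -59/6 (V = -7*(-18/(-7) + 7/((-2*3))) = -7*(-18*(-1/7) + 7/(-6)) = -7*(18/7 + 7*(-1/6)) = -7*(18/7 - 7/6) = -7*59/42 = -59/6 ≈ -9.8333)
U = -32/9 ≈ -3.5556
U*V + (h(-3, 6) + 18) = -32/9*(-59/6) + (2 + 18) = 944/27 + 20 = 1484/27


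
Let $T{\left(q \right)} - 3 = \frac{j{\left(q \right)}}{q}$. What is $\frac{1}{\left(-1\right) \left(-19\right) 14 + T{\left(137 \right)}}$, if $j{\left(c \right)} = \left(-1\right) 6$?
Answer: $\frac{137}{36847} \approx 0.0037181$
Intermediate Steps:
$j{\left(c \right)} = -6$
$T{\left(q \right)} = 3 - \frac{6}{q}$
$\frac{1}{\left(-1\right) \left(-19\right) 14 + T{\left(137 \right)}} = \frac{1}{\left(-1\right) \left(-19\right) 14 + \left(3 - \frac{6}{137}\right)} = \frac{1}{19 \cdot 14 + \left(3 - \frac{6}{137}\right)} = \frac{1}{266 + \left(3 - \frac{6}{137}\right)} = \frac{1}{266 + \frac{405}{137}} = \frac{1}{\frac{36847}{137}} = \frac{137}{36847}$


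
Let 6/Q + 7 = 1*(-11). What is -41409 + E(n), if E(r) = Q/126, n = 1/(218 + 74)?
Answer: -15652603/378 ≈ -41409.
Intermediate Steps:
Q = -⅓ (Q = 6/(-7 + 1*(-11)) = 6/(-7 - 11) = 6/(-18) = 6*(-1/18) = -⅓ ≈ -0.33333)
n = 1/292 ≈ 0.0034247
E(r) = -1/378 (E(r) = -⅓/126 = -⅓*1/126 = -1/378)
-41409 + E(n) = -41409 - 1/378 = -15652603/378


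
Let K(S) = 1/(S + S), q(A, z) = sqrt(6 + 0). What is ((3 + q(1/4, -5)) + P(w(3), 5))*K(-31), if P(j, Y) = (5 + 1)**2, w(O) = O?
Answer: -39/62 - sqrt(6)/62 ≈ -0.66854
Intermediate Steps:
P(j, Y) = 36 (P(j, Y) = 6**2 = 36)
q(A, z) = sqrt(6)
K(S) = 1/(2*S)
((3 + q(1/4, -5)) + P(w(3), 5))*K(-31) = ((3 + sqrt(6)) + 36)*((1/2)/(-31)) = (39 + sqrt(6))*((1/2)*(-1/31)) = (39 + sqrt(6))*(-1/62) = -39/62 - sqrt(6)/62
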